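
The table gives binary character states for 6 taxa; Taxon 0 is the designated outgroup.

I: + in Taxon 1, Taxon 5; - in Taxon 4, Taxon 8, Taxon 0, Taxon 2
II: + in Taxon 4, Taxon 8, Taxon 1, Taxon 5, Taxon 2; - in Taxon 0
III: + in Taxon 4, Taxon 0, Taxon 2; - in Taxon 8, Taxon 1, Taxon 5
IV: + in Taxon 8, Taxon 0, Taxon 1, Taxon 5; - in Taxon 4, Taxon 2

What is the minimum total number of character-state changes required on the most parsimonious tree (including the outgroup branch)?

Character polarity is set by the outgroup: the derived state is whichever differs from the outgroup's state, so for III, IV the derived state is '-', and for the remaining characters it is '+'.
I (derived state '+') is shared by Taxon 1 and Taxon 5 — a synapomorphy uniting that clade.
II (derived state '+') is shared by all ingroup taxa — unites the whole ingroup.
Only Taxon 1, Taxon 5, and Taxon 8 show the derived state '-' for III, supporting them as a clade.
IV (derived state '-') is shared by Taxon 2 and Taxon 4 — a synapomorphy uniting that clade.
Most parsimonious ingroup topology: ((Taxon 8,(Taxon 1,Taxon 5)),(Taxon 4,Taxon 2)).
Changes per character on this tree: I: 1; II: 1; III: 1; IV: 1.
Total = 4.

4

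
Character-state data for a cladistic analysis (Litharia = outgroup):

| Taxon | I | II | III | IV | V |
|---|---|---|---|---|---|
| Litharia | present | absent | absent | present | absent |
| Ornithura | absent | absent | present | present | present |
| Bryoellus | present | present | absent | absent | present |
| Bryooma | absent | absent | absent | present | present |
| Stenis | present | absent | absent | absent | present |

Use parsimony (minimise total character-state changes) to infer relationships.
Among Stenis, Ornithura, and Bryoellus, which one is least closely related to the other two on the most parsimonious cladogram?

Ornithura

Character polarity is set by the outgroup: the derived state is whichever differs from the outgroup's state, so for I, IV the derived state is 'absent', and for the remaining characters it is 'present'.
Only Bryooma and Ornithura show the derived state 'absent' for I, supporting them as a clade.
II: derived state 'present' in Bryoellus only — an autapomorphy, so it tells us nothing about relationships among taxa.
III: derived state 'present' in Ornithura only — an autapomorphy, so it tells us nothing about relationships among taxa.
IV (derived state 'absent') is shared by Bryoellus and Stenis — a synapomorphy uniting that clade.
V (derived state 'present') is shared by all ingroup taxa — unites the whole ingroup.
Most parsimonious ingroup topology: ((Ornithura,Bryooma),(Bryoellus,Stenis)).
Bryoellus and Stenis share a more recent common ancestor with each other than either does with Ornithura, so Ornithura is the least closely related of the three.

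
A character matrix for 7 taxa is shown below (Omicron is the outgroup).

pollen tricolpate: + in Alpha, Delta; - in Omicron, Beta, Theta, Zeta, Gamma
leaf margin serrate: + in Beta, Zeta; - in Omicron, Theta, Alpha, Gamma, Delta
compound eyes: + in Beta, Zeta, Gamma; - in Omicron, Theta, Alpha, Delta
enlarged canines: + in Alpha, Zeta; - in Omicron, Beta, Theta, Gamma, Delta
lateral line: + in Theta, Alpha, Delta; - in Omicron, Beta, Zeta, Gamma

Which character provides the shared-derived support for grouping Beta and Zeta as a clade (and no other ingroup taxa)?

The outgroup has state '-' for every character, so '+' is the derived state throughout.
Only Alpha and Delta show the derived state '+' for pollen tricolpate, supporting them as a clade.
leaf margin serrate (derived state '+') is shared by Beta and Zeta — a synapomorphy uniting that clade.
compound eyes (derived state '+') is shared by Beta, Gamma, and Zeta — a synapomorphy uniting that clade.
enlarged canines groups Alpha and Zeta, which is incompatible with the clades supported by the remaining characters; treating it as convergent (homoplasy) costs fewer steps than any alternative tree.
Only Alpha, Delta, and Theta show the derived state '+' for lateral line, supporting them as a clade.
Most parsimonious ingroup topology: ((Gamma,(Beta,Zeta)),((Alpha,Delta),Theta)).
The clade {Beta, Zeta} is supported by leaf margin serrate: its derived state '+' occurs in exactly those taxa and in no other taxon (including the outgroup).

leaf margin serrate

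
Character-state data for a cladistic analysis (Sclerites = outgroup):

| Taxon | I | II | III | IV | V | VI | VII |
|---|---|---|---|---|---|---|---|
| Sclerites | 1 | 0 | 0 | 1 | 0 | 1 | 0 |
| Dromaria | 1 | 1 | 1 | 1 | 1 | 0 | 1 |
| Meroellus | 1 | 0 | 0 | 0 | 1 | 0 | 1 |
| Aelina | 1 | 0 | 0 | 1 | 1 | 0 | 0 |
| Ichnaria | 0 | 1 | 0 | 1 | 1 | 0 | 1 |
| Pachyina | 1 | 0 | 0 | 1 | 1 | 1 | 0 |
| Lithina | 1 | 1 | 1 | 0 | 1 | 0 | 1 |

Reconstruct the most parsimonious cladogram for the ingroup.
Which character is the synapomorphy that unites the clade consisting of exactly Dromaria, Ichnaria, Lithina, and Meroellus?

VII

Character polarity is set by the outgroup: the derived state is whichever differs from the outgroup's state, so for I, IV, VI the derived state is '0', and for the remaining characters it is '1'.
I: derived state '0' in Ichnaria only — an autapomorphy, so it tells us nothing about relationships among taxa.
II: derived state '1' in Dromaria, Ichnaria, and Lithina only — synapomorphy for {Dromaria, Ichnaria, Lithina}.
III: derived state '1' in Dromaria and Lithina only — synapomorphy for {Dromaria, Lithina}.
IV (state '0') occurs in Lithina and Meroellus but conflicts with the nesting implied by the other characters — most parsimoniously interpreted as homoplasy.
V (derived state '1') is shared by all ingroup taxa — unites the whole ingroup.
VI (derived state '0') is shared by Aelina, Dromaria, Ichnaria, Lithina, and Meroellus — a synapomorphy uniting that clade.
VII (derived state '1') is shared by Dromaria, Ichnaria, Lithina, and Meroellus — a synapomorphy uniting that clade.
Most parsimonious ingroup topology: (((((Dromaria,Lithina),Ichnaria),Meroellus),Aelina),Pachyina).
The clade {Dromaria, Ichnaria, Lithina, Meroellus} is supported by VII: its derived state '1' occurs in exactly those taxa and in no other taxon (including the outgroup).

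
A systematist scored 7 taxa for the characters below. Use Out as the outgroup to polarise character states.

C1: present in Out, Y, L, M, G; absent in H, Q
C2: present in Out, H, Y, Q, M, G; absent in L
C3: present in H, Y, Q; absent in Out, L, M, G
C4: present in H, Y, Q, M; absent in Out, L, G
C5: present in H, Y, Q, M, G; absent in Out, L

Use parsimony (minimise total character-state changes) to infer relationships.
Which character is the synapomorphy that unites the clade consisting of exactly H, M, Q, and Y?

C4

Character polarity is set by the outgroup: the derived state is whichever differs from the outgroup's state, so for C1, C2 the derived state is 'absent', and for the remaining characters it is 'present'.
C1: derived state 'absent' in H and Q only — synapomorphy for {H, Q}.
C2: derived state 'absent' in L only — an autapomorphy, so it tells us nothing about relationships among taxa.
C3: derived state 'present' in H, Q, and Y only — synapomorphy for {H, Q, Y}.
C4: derived state 'present' in H, M, Q, and Y only — synapomorphy for {H, M, Q, Y}.
Only G, H, M, Q, and Y show the derived state 'present' for C5, supporting them as a clade.
Most parsimonious ingroup topology: (((((H,Q),Y),M),G),L).
The clade {H, M, Q, Y} is supported by C4: its derived state 'present' occurs in exactly those taxa and in no other taxon (including the outgroup).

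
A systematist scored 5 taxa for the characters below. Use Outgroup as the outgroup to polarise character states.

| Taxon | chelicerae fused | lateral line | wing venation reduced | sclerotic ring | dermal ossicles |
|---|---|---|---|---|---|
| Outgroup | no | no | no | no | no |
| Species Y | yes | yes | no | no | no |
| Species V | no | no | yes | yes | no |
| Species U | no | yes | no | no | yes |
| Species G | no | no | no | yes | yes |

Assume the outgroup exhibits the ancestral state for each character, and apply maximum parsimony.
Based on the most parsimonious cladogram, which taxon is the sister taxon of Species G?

The outgroup has state 'no' for every character, so 'yes' is the derived state throughout.
chelicerae fused (derived state 'yes') is unique to Species Y (autapomorphy; uninformative for grouping).
lateral line (derived state 'yes') is shared by Species U and Species Y — a synapomorphy uniting that clade.
wing venation reduced: derived state 'yes' in Species V only — an autapomorphy, so it tells us nothing about relationships among taxa.
sclerotic ring (derived state 'yes') is shared by Species G and Species V — a synapomorphy uniting that clade.
dermal ossicles (state 'yes') occurs in Species G and Species U but conflicts with the nesting implied by the other characters — most parsimoniously interpreted as homoplasy.
Most parsimonious ingroup topology: ((Species Y,Species U),(Species V,Species G)).
Species G and Species V form a cherry on this tree, so they are sister taxa.

Species V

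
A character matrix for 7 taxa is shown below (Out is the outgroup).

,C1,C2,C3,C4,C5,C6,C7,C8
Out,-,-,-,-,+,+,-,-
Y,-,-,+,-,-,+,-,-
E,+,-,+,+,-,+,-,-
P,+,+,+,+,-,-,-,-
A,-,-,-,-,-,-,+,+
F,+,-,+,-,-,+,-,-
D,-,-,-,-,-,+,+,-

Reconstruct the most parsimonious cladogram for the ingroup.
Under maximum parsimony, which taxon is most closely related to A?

Character polarity is set by the outgroup: the derived state is whichever differs from the outgroup's state, so for C5, C6 the derived state is '-', and for the remaining characters it is '+'.
C1 (derived state '+') is shared by E, F, and P — a synapomorphy uniting that clade.
C2 (derived state '+') is unique to P (autapomorphy; uninformative for grouping).
C3: derived state '+' in E, F, P, and Y only — synapomorphy for {E, F, P, Y}.
C4 (derived state '+') is shared by E and P — a synapomorphy uniting that clade.
C5 (derived state '-') is shared by all ingroup taxa — unites the whole ingroup.
C6 groups A and P, which is incompatible with the clades supported by the remaining characters; treating it as convergent (homoplasy) costs fewer steps than any alternative tree.
Only A and D show the derived state '+' for C7, supporting them as a clade.
C8: derived state '+' in A only — an autapomorphy, so it tells us nothing about relationships among taxa.
Most parsimonious ingroup topology: ((Y,((E,P),F)),(A,D)).
A and D form a cherry on this tree, so they are sister taxa.

D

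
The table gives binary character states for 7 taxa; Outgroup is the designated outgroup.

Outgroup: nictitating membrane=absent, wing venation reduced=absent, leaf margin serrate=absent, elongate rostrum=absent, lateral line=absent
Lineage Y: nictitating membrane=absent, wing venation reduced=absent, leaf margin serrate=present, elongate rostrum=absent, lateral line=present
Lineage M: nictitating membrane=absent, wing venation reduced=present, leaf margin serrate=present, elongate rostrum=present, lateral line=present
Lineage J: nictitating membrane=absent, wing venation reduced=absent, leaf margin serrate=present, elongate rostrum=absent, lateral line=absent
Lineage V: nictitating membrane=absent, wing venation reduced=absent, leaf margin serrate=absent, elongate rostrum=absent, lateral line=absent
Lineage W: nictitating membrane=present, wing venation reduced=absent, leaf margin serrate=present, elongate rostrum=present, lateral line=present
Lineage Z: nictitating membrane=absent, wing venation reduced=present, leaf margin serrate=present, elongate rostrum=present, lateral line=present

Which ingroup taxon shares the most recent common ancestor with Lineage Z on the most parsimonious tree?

The outgroup has state 'absent' for every character, so 'present' is the derived state throughout.
nictitating membrane (derived state 'present') is unique to Lineage W (autapomorphy; uninformative for grouping).
wing venation reduced: derived state 'present' in Lineage M and Lineage Z only — synapomorphy for {Lineage M, Lineage Z}.
leaf margin serrate (derived state 'present') is shared by Lineage J, Lineage M, Lineage W, Lineage Y, and Lineage Z — a synapomorphy uniting that clade.
elongate rostrum: derived state 'present' in Lineage M, Lineage W, and Lineage Z only — synapomorphy for {Lineage M, Lineage W, Lineage Z}.
Only Lineage M, Lineage W, Lineage Y, and Lineage Z show the derived state 'present' for lateral line, supporting them as a clade.
Most parsimonious ingroup topology: (((Lineage Y,((Lineage M,Lineage Z),Lineage W)),Lineage J),Lineage V).
Lineage Z and Lineage M form a cherry on this tree, so they are sister taxa.

Lineage M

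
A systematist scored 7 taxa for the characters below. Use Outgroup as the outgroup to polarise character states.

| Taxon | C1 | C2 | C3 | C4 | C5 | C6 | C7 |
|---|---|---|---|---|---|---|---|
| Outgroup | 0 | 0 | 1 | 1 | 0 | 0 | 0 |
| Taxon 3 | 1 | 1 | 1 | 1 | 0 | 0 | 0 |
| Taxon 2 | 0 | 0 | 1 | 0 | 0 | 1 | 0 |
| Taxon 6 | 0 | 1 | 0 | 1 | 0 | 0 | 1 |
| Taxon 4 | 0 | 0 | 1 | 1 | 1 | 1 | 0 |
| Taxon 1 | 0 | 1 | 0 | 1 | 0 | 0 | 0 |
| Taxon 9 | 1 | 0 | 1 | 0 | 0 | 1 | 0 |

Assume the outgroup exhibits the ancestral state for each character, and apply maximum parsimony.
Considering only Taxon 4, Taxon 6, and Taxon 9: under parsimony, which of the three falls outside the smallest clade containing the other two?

Taxon 6

Character polarity is set by the outgroup: the derived state is whichever differs from the outgroup's state, so for C3, C4 the derived state is '0', and for the remaining characters it is '1'.
C1 groups Taxon 3 and Taxon 9, which is incompatible with the clades supported by the remaining characters; treating it as convergent (homoplasy) costs fewer steps than any alternative tree.
Only Taxon 1, Taxon 3, and Taxon 6 show the derived state '1' for C2, supporting them as a clade.
C3 (derived state '0') is shared by Taxon 1 and Taxon 6 — a synapomorphy uniting that clade.
Only Taxon 2 and Taxon 9 show the derived state '0' for C4, supporting them as a clade.
C5 (derived state '1') is unique to Taxon 4 (autapomorphy; uninformative for grouping).
C6 (derived state '1') is shared by Taxon 2, Taxon 4, and Taxon 9 — a synapomorphy uniting that clade.
C7: derived state '1' in Taxon 6 only — an autapomorphy, so it tells us nothing about relationships among taxa.
Most parsimonious ingroup topology: ((Taxon 3,(Taxon 6,Taxon 1)),((Taxon 2,Taxon 9),Taxon 4)).
Taxon 9 and Taxon 4 share a more recent common ancestor with each other than either does with Taxon 6, so Taxon 6 is the least closely related of the three.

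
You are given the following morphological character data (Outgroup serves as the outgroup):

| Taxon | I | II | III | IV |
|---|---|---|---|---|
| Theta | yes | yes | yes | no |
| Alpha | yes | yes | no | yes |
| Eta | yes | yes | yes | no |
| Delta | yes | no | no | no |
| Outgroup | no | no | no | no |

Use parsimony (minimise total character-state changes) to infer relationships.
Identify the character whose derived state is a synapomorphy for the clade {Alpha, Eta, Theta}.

The outgroup has state 'no' for every character, so 'yes' is the derived state throughout.
I (derived state 'yes') is shared by all ingroup taxa — unites the whole ingroup.
II: derived state 'yes' in Alpha, Eta, and Theta only — synapomorphy for {Alpha, Eta, Theta}.
Only Eta and Theta show the derived state 'yes' for III, supporting them as a clade.
IV (derived state 'yes') is unique to Alpha (autapomorphy; uninformative for grouping).
Most parsimonious ingroup topology: (((Theta,Eta),Alpha),Delta).
The clade {Alpha, Eta, Theta} is supported by II: its derived state 'yes' occurs in exactly those taxa and in no other taxon (including the outgroup).

II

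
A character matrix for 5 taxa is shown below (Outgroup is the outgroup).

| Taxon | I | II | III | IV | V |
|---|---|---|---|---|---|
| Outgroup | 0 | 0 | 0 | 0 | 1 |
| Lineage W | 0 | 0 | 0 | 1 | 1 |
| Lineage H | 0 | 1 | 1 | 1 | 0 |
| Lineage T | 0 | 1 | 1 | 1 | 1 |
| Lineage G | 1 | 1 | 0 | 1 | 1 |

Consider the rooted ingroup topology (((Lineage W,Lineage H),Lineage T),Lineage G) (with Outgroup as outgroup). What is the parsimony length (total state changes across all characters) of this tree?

7

Map each character onto (((Lineage W,Lineage H),Lineage T),Lineage G) (rooted by Outgroup) and count the minimum state changes it requires (Fitch parsimony):
I: 1; II: 2; III: 2; IV: 1; V: 1.
Total tree length = 7.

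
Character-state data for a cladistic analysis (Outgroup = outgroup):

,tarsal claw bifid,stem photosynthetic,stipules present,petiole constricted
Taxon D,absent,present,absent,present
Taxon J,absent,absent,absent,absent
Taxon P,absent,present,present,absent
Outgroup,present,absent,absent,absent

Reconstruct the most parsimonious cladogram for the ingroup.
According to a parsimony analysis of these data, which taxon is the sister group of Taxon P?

Taxon D

Character polarity is set by the outgroup: the derived state is whichever differs from the outgroup's state, so for tarsal claw bifid the derived state is 'absent', and for the remaining characters it is 'present'.
All ingroup taxa share the derived state 'absent' for tarsal claw bifid; it defines the ingroup but does not resolve relationships within it.
stem photosynthetic (derived state 'present') is shared by Taxon D and Taxon P — a synapomorphy uniting that clade.
stipules present (derived state 'present') is unique to Taxon P (autapomorphy; uninformative for grouping).
petiole constricted (derived state 'present') is unique to Taxon D (autapomorphy; uninformative for grouping).
Most parsimonious ingroup topology: (Taxon J,(Taxon P,Taxon D)).
Taxon P and Taxon D form a cherry on this tree, so they are sister taxa.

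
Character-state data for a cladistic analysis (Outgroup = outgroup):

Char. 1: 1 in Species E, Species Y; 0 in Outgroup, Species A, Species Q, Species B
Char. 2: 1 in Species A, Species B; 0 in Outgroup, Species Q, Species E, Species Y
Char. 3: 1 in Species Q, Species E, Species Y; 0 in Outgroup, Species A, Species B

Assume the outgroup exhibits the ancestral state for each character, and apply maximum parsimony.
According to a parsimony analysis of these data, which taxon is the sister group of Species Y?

Species E

The outgroup has state '0' for every character, so '1' is the derived state throughout.
Char. 1 (derived state '1') is shared by Species E and Species Y — a synapomorphy uniting that clade.
Char. 2 (derived state '1') is shared by Species A and Species B — a synapomorphy uniting that clade.
Char. 3: derived state '1' in Species E, Species Q, and Species Y only — synapomorphy for {Species E, Species Q, Species Y}.
Most parsimonious ingroup topology: ((Species A,Species B),(Species Q,(Species E,Species Y))).
Species Y and Species E form a cherry on this tree, so they are sister taxa.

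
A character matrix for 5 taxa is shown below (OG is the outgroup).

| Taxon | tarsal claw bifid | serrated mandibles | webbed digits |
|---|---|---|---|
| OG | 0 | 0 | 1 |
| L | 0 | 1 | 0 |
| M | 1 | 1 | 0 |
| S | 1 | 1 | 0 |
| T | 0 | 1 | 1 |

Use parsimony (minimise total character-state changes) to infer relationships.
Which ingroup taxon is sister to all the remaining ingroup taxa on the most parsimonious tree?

T

Character polarity is set by the outgroup: the derived state is whichever differs from the outgroup's state, so for webbed digits the derived state is '0', and for the remaining characters it is '1'.
Only M and S show the derived state '1' for tarsal claw bifid, supporting them as a clade.
All ingroup taxa share the derived state '1' for serrated mandibles; it defines the ingroup but does not resolve relationships within it.
webbed digits (derived state '0') is shared by L, M, and S — a synapomorphy uniting that clade.
Most parsimonious ingroup topology: ((L,(M,S)),T).
T is sister to the clade containing all other ingroup taxa, so it is the earliest-diverging (most basal) ingroup lineage.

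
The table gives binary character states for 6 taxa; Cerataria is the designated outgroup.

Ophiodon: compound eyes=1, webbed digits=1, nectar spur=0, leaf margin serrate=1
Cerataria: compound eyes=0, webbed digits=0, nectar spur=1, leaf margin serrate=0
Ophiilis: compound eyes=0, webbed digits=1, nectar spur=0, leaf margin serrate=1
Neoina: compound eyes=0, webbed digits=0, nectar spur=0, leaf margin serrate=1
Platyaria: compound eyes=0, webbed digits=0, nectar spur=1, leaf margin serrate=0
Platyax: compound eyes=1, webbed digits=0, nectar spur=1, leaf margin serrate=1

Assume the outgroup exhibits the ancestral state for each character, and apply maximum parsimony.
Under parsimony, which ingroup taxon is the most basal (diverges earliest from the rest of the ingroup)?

Platyaria

Character polarity is set by the outgroup: the derived state is whichever differs from the outgroup's state, so for nectar spur the derived state is '0', and for the remaining characters it is '1'.
compound eyes (state '1') occurs in Ophiodon and Platyax but conflicts with the nesting implied by the other characters — most parsimoniously interpreted as homoplasy.
Only Ophiilis and Ophiodon show the derived state '1' for webbed digits, supporting them as a clade.
nectar spur (derived state '0') is shared by Neoina, Ophiilis, and Ophiodon — a synapomorphy uniting that clade.
Only Neoina, Ophiilis, Ophiodon, and Platyax show the derived state '1' for leaf margin serrate, supporting them as a clade.
Most parsimonious ingroup topology: (((Neoina,(Ophiodon,Ophiilis)),Platyax),Platyaria).
Platyaria is sister to the clade containing all other ingroup taxa, so it is the earliest-diverging (most basal) ingroup lineage.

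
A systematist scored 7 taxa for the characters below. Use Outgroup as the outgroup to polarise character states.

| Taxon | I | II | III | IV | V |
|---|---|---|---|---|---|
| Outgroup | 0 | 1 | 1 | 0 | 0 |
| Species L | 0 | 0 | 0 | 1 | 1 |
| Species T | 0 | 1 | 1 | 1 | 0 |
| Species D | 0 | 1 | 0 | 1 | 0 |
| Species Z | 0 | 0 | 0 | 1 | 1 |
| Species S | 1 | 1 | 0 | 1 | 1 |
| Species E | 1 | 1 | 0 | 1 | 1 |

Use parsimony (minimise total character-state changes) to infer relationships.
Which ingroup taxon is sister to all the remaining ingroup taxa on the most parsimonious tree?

Species T

Character polarity is set by the outgroup: the derived state is whichever differs from the outgroup's state, so for II, III the derived state is '0', and for the remaining characters it is '1'.
Only Species E and Species S show the derived state '1' for I, supporting them as a clade.
II: derived state '0' in Species L and Species Z only — synapomorphy for {Species L, Species Z}.
Only Species D, Species E, Species L, Species S, and Species Z show the derived state '0' for III, supporting them as a clade.
All ingroup taxa share the derived state '1' for IV; it defines the ingroup but does not resolve relationships within it.
V: derived state '1' in Species E, Species L, Species S, and Species Z only — synapomorphy for {Species E, Species L, Species S, Species Z}.
Most parsimonious ingroup topology: ((((Species Z,Species L),(Species E,Species S)),Species D),Species T).
Species T is sister to the clade containing all other ingroup taxa, so it is the earliest-diverging (most basal) ingroup lineage.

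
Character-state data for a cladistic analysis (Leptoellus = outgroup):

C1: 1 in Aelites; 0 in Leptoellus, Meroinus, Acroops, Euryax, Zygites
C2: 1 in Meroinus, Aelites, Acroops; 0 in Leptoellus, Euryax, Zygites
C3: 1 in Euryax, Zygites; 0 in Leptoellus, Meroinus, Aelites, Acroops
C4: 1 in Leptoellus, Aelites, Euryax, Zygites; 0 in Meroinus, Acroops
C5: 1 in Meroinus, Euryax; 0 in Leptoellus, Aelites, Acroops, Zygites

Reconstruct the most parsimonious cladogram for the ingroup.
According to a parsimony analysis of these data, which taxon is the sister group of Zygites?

Euryax

Character polarity is set by the outgroup: the derived state is whichever differs from the outgroup's state, so for C4 the derived state is '0', and for the remaining characters it is '1'.
C1: derived state '1' in Aelites only — an autapomorphy, so it tells us nothing about relationships among taxa.
C2: derived state '1' in Acroops, Aelites, and Meroinus only — synapomorphy for {Acroops, Aelites, Meroinus}.
C3 (derived state '1') is shared by Euryax and Zygites — a synapomorphy uniting that clade.
C4: derived state '0' in Acroops and Meroinus only — synapomorphy for {Acroops, Meroinus}.
C5 (state '1') occurs in Euryax and Meroinus but conflicts with the nesting implied by the other characters — most parsimoniously interpreted as homoplasy.
Most parsimonious ingroup topology: ((Euryax,Zygites),(Aelites,(Acroops,Meroinus))).
Zygites and Euryax form a cherry on this tree, so they are sister taxa.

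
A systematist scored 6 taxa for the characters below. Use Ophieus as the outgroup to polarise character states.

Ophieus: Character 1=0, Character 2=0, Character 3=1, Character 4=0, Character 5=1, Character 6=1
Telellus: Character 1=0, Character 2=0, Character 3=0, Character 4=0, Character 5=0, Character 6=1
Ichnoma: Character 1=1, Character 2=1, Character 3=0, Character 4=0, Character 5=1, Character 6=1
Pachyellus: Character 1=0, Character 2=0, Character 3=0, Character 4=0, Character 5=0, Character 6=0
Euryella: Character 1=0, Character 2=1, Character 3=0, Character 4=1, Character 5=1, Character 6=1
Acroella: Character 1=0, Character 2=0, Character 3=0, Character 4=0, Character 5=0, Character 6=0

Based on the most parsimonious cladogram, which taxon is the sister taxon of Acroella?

Character polarity is set by the outgroup: the derived state is whichever differs from the outgroup's state, so for Character 3, Character 5, Character 6 the derived state is '0', and for the remaining characters it is '1'.
Character 1: derived state '1' in Ichnoma only — an autapomorphy, so it tells us nothing about relationships among taxa.
Character 2 (derived state '1') is shared by Euryella and Ichnoma — a synapomorphy uniting that clade.
All ingroup taxa share the derived state '0' for Character 3; it defines the ingroup but does not resolve relationships within it.
Character 4 (derived state '1') is unique to Euryella (autapomorphy; uninformative for grouping).
Character 5: derived state '0' in Acroella, Pachyellus, and Telellus only — synapomorphy for {Acroella, Pachyellus, Telellus}.
Only Acroella and Pachyellus show the derived state '0' for Character 6, supporting them as a clade.
Most parsimonious ingroup topology: ((Telellus,(Pachyellus,Acroella)),(Ichnoma,Euryella)).
Acroella and Pachyellus form a cherry on this tree, so they are sister taxa.

Pachyellus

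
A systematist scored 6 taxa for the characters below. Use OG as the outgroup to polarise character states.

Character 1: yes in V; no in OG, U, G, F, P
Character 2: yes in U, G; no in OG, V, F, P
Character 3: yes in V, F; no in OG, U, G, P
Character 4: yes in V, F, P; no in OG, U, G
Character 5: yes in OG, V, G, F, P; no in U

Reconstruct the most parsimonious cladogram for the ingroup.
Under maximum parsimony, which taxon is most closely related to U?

Character polarity is set by the outgroup: the derived state is whichever differs from the outgroup's state, so for Character 5 the derived state is 'no', and for the remaining characters it is 'yes'.
Character 1 (derived state 'yes') is unique to V (autapomorphy; uninformative for grouping).
Only G and U show the derived state 'yes' for Character 2, supporting them as a clade.
Character 3: derived state 'yes' in F and V only — synapomorphy for {F, V}.
Character 4 (derived state 'yes') is shared by F, P, and V — a synapomorphy uniting that clade.
Character 5: derived state 'no' in U only — an autapomorphy, so it tells us nothing about relationships among taxa.
Most parsimonious ingroup topology: (((V,F),P),(U,G)).
U and G form a cherry on this tree, so they are sister taxa.

G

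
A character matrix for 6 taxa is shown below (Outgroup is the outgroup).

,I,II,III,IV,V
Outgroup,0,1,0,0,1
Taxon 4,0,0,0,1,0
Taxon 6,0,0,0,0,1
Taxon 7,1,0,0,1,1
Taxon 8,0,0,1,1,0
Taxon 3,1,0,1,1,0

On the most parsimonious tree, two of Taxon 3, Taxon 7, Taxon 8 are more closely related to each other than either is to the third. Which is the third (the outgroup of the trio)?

Character polarity is set by the outgroup: the derived state is whichever differs from the outgroup's state, so for II, V the derived state is '0', and for the remaining characters it is '1'.
I groups Taxon 3 and Taxon 7, which is incompatible with the clades supported by the remaining characters; treating it as convergent (homoplasy) costs fewer steps than any alternative tree.
All ingroup taxa share the derived state '0' for II; it defines the ingroup but does not resolve relationships within it.
Only Taxon 3 and Taxon 8 show the derived state '1' for III, supporting them as a clade.
IV (derived state '1') is shared by Taxon 3, Taxon 4, Taxon 7, and Taxon 8 — a synapomorphy uniting that clade.
V (derived state '0') is shared by Taxon 3, Taxon 4, and Taxon 8 — a synapomorphy uniting that clade.
Most parsimonious ingroup topology: (((Taxon 4,(Taxon 8,Taxon 3)),Taxon 7),Taxon 6).
Taxon 8 and Taxon 3 share a more recent common ancestor with each other than either does with Taxon 7, so Taxon 7 is the least closely related of the three.

Taxon 7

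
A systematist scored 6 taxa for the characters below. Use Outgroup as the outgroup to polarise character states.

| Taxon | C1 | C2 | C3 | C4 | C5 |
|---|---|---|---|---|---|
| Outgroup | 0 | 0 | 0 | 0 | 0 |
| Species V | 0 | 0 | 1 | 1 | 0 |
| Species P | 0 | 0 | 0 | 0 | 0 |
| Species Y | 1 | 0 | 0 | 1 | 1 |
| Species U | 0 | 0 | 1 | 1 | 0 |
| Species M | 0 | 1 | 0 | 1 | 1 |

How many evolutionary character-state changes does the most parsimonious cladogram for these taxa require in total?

The outgroup has state '0' for every character, so '1' is the derived state throughout.
C1 (derived state '1') is unique to Species Y (autapomorphy; uninformative for grouping).
C2: derived state '1' in Species M only — an autapomorphy, so it tells us nothing about relationships among taxa.
C3 (derived state '1') is shared by Species U and Species V — a synapomorphy uniting that clade.
Only Species M, Species U, Species V, and Species Y show the derived state '1' for C4, supporting them as a clade.
C5: derived state '1' in Species M and Species Y only — synapomorphy for {Species M, Species Y}.
Most parsimonious ingroup topology: (((Species V,Species U),(Species Y,Species M)),Species P).
Changes per character on this tree: C1: 1; C2: 1; C3: 1; C4: 1; C5: 1.
Total = 5.

5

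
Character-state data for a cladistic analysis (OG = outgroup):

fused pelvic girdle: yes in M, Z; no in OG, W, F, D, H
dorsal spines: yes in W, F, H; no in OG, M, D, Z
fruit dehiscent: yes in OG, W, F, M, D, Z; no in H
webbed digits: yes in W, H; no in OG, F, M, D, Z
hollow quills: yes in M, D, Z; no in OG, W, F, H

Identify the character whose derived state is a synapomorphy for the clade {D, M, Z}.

Character polarity is set by the outgroup: the derived state is whichever differs from the outgroup's state, so for fruit dehiscent the derived state is 'no', and for the remaining characters it is 'yes'.
fused pelvic girdle: derived state 'yes' in M and Z only — synapomorphy for {M, Z}.
dorsal spines (derived state 'yes') is shared by F, H, and W — a synapomorphy uniting that clade.
fruit dehiscent: derived state 'no' in H only — an autapomorphy, so it tells us nothing about relationships among taxa.
webbed digits (derived state 'yes') is shared by H and W — a synapomorphy uniting that clade.
hollow quills: derived state 'yes' in D, M, and Z only — synapomorphy for {D, M, Z}.
Most parsimonious ingroup topology: (((W,H),F),((M,Z),D)).
The clade {D, M, Z} is supported by hollow quills: its derived state 'yes' occurs in exactly those taxa and in no other taxon (including the outgroup).

hollow quills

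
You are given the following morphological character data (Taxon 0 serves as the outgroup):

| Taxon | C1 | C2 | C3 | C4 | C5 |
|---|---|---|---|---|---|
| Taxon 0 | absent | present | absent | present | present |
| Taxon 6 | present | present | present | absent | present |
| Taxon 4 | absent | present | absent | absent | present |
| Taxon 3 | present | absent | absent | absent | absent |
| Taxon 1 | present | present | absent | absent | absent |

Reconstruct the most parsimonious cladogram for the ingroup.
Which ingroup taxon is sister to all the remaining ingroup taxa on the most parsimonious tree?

Character polarity is set by the outgroup: the derived state is whichever differs from the outgroup's state, so for C2, C4, C5 the derived state is 'absent', and for the remaining characters it is 'present'.
C1 (derived state 'present') is shared by Taxon 1, Taxon 3, and Taxon 6 — a synapomorphy uniting that clade.
C2: derived state 'absent' in Taxon 3 only — an autapomorphy, so it tells us nothing about relationships among taxa.
C3 (derived state 'present') is unique to Taxon 6 (autapomorphy; uninformative for grouping).
C4 (derived state 'absent') is shared by all ingroup taxa — unites the whole ingroup.
C5 (derived state 'absent') is shared by Taxon 1 and Taxon 3 — a synapomorphy uniting that clade.
Most parsimonious ingroup topology: ((Taxon 6,(Taxon 3,Taxon 1)),Taxon 4).
Taxon 4 is sister to the clade containing all other ingroup taxa, so it is the earliest-diverging (most basal) ingroup lineage.

Taxon 4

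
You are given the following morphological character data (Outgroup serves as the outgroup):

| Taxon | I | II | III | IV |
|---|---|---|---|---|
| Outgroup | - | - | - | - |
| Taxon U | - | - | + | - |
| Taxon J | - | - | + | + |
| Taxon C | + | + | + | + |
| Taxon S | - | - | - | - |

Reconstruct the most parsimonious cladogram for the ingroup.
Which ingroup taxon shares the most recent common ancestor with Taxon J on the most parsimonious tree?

Taxon C

The outgroup has state '-' for every character, so '+' is the derived state throughout.
I (derived state '+') is unique to Taxon C (autapomorphy; uninformative for grouping).
II: derived state '+' in Taxon C only — an autapomorphy, so it tells us nothing about relationships among taxa.
III (derived state '+') is shared by Taxon C, Taxon J, and Taxon U — a synapomorphy uniting that clade.
IV: derived state '+' in Taxon C and Taxon J only — synapomorphy for {Taxon C, Taxon J}.
Most parsimonious ingroup topology: ((Taxon U,(Taxon J,Taxon C)),Taxon S).
Taxon J and Taxon C form a cherry on this tree, so they are sister taxa.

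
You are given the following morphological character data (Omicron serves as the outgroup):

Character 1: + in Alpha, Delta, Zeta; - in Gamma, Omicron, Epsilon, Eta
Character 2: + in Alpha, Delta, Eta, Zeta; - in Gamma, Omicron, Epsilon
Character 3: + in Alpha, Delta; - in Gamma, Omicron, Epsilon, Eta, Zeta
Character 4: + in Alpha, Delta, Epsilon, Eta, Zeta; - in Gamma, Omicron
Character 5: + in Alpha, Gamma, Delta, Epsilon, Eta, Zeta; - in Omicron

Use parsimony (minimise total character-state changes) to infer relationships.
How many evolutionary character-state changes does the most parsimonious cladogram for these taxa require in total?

The outgroup has state '-' for every character, so '+' is the derived state throughout.
Only Alpha, Delta, and Zeta show the derived state '+' for Character 1, supporting them as a clade.
Character 2: derived state '+' in Alpha, Delta, Eta, and Zeta only — synapomorphy for {Alpha, Delta, Eta, Zeta}.
Character 3 (derived state '+') is shared by Alpha and Delta — a synapomorphy uniting that clade.
Character 4 (derived state '+') is shared by Alpha, Delta, Epsilon, Eta, and Zeta — a synapomorphy uniting that clade.
All ingroup taxa share the derived state '+' for Character 5; it defines the ingroup but does not resolve relationships within it.
Most parsimonious ingroup topology: (Gamma,(Epsilon,((Zeta,(Alpha,Delta)),Eta))).
Changes per character on this tree: Character 1: 1; Character 2: 1; Character 3: 1; Character 4: 1; Character 5: 1.
Total = 5.

5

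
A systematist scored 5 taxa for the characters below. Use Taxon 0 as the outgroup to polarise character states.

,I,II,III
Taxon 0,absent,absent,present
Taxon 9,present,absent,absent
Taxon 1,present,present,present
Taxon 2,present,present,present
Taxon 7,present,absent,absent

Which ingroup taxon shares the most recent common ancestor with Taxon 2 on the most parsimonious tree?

Character polarity is set by the outgroup: the derived state is whichever differs from the outgroup's state, so for III the derived state is 'absent', and for the remaining characters it is 'present'.
I (derived state 'present') is shared by all ingroup taxa — unites the whole ingroup.
II (derived state 'present') is shared by Taxon 1 and Taxon 2 — a synapomorphy uniting that clade.
Only Taxon 7 and Taxon 9 show the derived state 'absent' for III, supporting them as a clade.
Most parsimonious ingroup topology: ((Taxon 1,Taxon 2),(Taxon 9,Taxon 7)).
Taxon 2 and Taxon 1 form a cherry on this tree, so they are sister taxa.

Taxon 1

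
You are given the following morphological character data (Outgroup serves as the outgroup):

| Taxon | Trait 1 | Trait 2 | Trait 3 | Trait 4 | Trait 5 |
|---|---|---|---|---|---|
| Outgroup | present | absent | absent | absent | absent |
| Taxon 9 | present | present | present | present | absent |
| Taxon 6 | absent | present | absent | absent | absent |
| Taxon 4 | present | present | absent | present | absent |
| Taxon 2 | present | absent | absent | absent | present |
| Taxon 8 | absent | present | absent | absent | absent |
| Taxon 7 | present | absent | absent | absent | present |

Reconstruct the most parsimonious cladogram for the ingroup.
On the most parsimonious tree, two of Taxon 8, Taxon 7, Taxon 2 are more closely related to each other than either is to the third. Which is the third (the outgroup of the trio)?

Taxon 8

Character polarity is set by the outgroup: the derived state is whichever differs from the outgroup's state, so for Trait 1 the derived state is 'absent', and for the remaining characters it is 'present'.
Trait 1: derived state 'absent' in Taxon 6 and Taxon 8 only — synapomorphy for {Taxon 6, Taxon 8}.
Only Taxon 4, Taxon 6, Taxon 8, and Taxon 9 show the derived state 'present' for Trait 2, supporting them as a clade.
Trait 3 (derived state 'present') is unique to Taxon 9 (autapomorphy; uninformative for grouping).
Trait 4 (derived state 'present') is shared by Taxon 4 and Taxon 9 — a synapomorphy uniting that clade.
Only Taxon 2 and Taxon 7 show the derived state 'present' for Trait 5, supporting them as a clade.
Most parsimonious ingroup topology: (((Taxon 9,Taxon 4),(Taxon 6,Taxon 8)),(Taxon 2,Taxon 7)).
Taxon 2 and Taxon 7 share a more recent common ancestor with each other than either does with Taxon 8, so Taxon 8 is the least closely related of the three.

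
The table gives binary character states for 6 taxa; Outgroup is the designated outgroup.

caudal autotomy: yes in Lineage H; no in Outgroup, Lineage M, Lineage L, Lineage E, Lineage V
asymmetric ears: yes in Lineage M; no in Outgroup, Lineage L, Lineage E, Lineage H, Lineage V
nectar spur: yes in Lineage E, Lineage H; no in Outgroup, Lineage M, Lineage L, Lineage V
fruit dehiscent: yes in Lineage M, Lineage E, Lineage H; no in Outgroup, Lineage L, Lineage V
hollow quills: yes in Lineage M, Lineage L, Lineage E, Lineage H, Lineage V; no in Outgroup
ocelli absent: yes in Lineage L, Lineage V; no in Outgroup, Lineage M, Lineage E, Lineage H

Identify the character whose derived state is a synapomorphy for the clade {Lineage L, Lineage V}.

The outgroup has state 'no' for every character, so 'yes' is the derived state throughout.
caudal autotomy (derived state 'yes') is unique to Lineage H (autapomorphy; uninformative for grouping).
asymmetric ears: derived state 'yes' in Lineage M only — an autapomorphy, so it tells us nothing about relationships among taxa.
nectar spur (derived state 'yes') is shared by Lineage E and Lineage H — a synapomorphy uniting that clade.
Only Lineage E, Lineage H, and Lineage M show the derived state 'yes' for fruit dehiscent, supporting them as a clade.
hollow quills (derived state 'yes') is shared by all ingroup taxa — unites the whole ingroup.
ocelli absent (derived state 'yes') is shared by Lineage L and Lineage V — a synapomorphy uniting that clade.
Most parsimonious ingroup topology: ((Lineage M,(Lineage E,Lineage H)),(Lineage L,Lineage V)).
The clade {Lineage L, Lineage V} is supported by ocelli absent: its derived state 'yes' occurs in exactly those taxa and in no other taxon (including the outgroup).

ocelli absent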